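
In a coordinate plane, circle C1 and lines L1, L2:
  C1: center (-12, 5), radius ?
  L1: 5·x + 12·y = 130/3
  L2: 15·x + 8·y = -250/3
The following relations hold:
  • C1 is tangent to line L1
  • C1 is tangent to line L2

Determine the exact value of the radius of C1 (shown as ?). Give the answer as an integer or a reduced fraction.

1. [C1‖L1]  r_C1² − 100/9 = 0  ⇒  r_C1 = 10/3 (r>0 drops 1)
2. [C1‖L2]  r_C1² − 100/9 = 0  ⇒  r_C1 = 10/3 (r>0 drops 1)

10/3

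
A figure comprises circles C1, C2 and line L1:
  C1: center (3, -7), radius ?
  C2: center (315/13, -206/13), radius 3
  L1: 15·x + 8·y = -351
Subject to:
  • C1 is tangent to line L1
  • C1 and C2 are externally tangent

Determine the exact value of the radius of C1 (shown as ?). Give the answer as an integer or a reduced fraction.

20

1. [C1‖L1]  r_C1² − 400 = 0  ⇒  r_C1 = 20 (r>0 drops 1)
2. [ext C1·C2]  r_C1² + 6r_C1 − 520 = 0  ⇒  r_C1 = 20 (r>0 drops 1)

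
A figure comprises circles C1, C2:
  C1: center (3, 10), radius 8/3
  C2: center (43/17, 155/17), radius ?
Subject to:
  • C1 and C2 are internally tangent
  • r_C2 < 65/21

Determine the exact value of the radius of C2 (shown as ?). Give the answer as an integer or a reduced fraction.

5/3

1. [int C1,C2]  r_C2² − (16/3)r_C2 + 55/9 = 0  ⇒  r_C2 = 5/3 or 11/3
2. given r_C2 < 65/21: keep 5/3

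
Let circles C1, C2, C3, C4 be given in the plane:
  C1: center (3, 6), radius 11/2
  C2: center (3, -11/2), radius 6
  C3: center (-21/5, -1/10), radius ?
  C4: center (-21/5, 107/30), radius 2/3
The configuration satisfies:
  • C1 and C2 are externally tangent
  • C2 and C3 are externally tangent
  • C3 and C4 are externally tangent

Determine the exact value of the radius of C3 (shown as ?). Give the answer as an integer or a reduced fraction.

3

1. [ext C2·C3]  r_C3² + 12r_C3 − 45 = 0  ⇒  r_C3 = 3 (r>0 drops 1)
2. [ext C3·C4]  r_C3² + (4/3)r_C3 − 13 = 0  ⇒  r_C3 = 3 (r>0 drops 1)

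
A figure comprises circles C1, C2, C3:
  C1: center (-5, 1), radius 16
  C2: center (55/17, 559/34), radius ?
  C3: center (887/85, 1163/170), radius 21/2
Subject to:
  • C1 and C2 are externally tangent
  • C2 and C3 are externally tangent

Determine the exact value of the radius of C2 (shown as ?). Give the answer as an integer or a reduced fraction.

1. [ext C1·C2]  r_C2² + 32r_C2 − 201/4 = 0  ⇒  r_C2 = 3/2 (r>0 drops 1)
2. [ext C2·C3]  r_C2² + 21r_C2 − 135/4 = 0  ⇒  r_C2 = 3/2 (r>0 drops 1)

3/2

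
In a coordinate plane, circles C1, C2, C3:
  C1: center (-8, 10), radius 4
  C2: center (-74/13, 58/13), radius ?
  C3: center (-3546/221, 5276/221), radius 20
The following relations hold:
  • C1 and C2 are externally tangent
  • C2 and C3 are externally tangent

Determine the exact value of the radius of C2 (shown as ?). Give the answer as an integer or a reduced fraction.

2

1. [ext C1·C2]  r_C2² + 8r_C2 − 20 = 0  ⇒  r_C2 = 2 (r>0 drops 1)
2. [ext C2·C3]  r_C2² + 40r_C2 − 84 = 0  ⇒  r_C2 = 2 (r>0 drops 1)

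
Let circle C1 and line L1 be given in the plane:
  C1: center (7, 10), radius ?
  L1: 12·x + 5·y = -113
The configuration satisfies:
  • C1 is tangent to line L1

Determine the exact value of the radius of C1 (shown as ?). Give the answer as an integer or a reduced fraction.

19

1. [C1‖L1]  r_C1² − 361 = 0  ⇒  r_C1 = 19 (r>0 drops 1)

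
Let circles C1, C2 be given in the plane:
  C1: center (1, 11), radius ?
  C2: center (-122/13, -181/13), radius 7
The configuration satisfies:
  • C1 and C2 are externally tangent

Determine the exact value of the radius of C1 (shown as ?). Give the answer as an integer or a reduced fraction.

20

1. [ext C1·C2]  r_C1² + 14r_C1 − 680 = 0  ⇒  r_C1 = 20 (r>0 drops 1)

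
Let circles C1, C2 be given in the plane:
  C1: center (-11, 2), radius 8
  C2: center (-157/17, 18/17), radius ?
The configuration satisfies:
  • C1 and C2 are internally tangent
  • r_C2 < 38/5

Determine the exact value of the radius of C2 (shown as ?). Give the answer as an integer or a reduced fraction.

1. [int C1,C2]  r_C2² − 16r_C2 + 60 = 0  ⇒  r_C2 = 6 or 10
2. given r_C2 < 38/5: keep 6

6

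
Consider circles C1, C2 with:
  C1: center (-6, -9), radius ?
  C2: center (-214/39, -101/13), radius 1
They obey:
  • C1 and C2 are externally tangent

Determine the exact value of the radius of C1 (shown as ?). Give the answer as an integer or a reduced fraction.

1. [ext C1·C2]  r_C1² + 2r_C1 − 7/9 = 0  ⇒  r_C1 = 1/3 (r>0 drops 1)

1/3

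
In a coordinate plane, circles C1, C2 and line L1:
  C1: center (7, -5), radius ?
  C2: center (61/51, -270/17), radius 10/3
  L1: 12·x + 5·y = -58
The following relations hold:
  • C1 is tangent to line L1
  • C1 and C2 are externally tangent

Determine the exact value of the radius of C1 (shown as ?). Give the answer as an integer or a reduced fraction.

1. [C1‖L1]  r_C1² − 81 = 0  ⇒  r_C1 = 9 (r>0 drops 1)
2. [ext C1·C2]  r_C1² + (20/3)r_C1 − 141 = 0  ⇒  r_C1 = 9 (r>0 drops 1)

9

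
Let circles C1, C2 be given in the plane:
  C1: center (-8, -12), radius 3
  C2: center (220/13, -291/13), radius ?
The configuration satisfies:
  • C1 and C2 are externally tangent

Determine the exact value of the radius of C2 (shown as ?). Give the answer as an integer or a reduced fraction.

1. [ext C1·C2]  r_C2² + 6r_C2 − 720 = 0  ⇒  r_C2 = 24 (r>0 drops 1)

24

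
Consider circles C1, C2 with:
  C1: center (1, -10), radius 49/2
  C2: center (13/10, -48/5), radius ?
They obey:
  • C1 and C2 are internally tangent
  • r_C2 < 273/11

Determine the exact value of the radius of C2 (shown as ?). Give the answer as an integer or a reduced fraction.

1. [int C1,C2]  r_C2² − 49r_C2 + 600 = 0  ⇒  r_C2 = 24 or 25
2. given r_C2 < 273/11: keep 24

24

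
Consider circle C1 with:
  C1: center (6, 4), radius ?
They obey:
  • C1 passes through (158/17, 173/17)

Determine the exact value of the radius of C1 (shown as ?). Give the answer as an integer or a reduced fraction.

7

1. [C1∋P]  r_C1² − 49 = 0  ⇒  r_C1 = 7 (r>0 drops 1)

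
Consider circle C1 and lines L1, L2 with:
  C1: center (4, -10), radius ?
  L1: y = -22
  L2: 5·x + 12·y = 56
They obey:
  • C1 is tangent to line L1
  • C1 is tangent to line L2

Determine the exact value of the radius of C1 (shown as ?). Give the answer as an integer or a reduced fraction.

12

1. [C1‖L1]  r_C1² − 144 = 0  ⇒  r_C1 = 12 (r>0 drops 1)
2. [C1‖L2]  r_C1² − 144 = 0  ⇒  r_C1 = 12 (r>0 drops 1)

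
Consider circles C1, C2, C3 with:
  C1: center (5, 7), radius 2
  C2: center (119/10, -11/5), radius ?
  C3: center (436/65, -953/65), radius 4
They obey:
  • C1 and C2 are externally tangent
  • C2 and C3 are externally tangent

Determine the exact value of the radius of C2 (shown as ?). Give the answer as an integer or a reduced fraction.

19/2

1. [ext C1·C2]  r_C2² + 4r_C2 − 513/4 = 0  ⇒  r_C2 = 19/2 (r>0 drops 1)
2. [ext C2·C3]  r_C2² + 8r_C2 − 665/4 = 0  ⇒  r_C2 = 19/2 (r>0 drops 1)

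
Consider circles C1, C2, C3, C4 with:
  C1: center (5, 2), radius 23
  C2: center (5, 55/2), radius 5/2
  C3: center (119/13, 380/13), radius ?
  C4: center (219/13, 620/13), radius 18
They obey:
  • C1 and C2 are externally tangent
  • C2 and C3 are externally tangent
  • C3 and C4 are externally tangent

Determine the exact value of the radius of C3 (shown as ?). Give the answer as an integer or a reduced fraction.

2

1. [ext C2·C3]  r_C3² + 5r_C3 − 14 = 0  ⇒  r_C3 = 2 (r>0 drops 1)
2. [ext C3·C4]  r_C3² + 36r_C3 − 76 = 0  ⇒  r_C3 = 2 (r>0 drops 1)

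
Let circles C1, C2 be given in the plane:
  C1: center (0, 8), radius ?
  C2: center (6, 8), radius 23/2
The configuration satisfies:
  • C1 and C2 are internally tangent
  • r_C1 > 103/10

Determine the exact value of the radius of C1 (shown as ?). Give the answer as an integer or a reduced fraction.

35/2

1. [int C1,C2]  r_C1² − 23r_C1 + 385/4 = 0  ⇒  r_C1 = 11/2 or 35/2
2. given r_C1 > 103/10: keep 35/2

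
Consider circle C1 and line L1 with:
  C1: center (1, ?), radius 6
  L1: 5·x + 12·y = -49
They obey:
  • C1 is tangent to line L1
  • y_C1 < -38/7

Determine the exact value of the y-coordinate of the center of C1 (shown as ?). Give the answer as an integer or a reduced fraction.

1. [C1‖L1]  y_C1² + 9y_C1 − 22 = 0  ⇒  y_C1 = -11 or 2
2. given y_C1 < -38/7: keep -11

-11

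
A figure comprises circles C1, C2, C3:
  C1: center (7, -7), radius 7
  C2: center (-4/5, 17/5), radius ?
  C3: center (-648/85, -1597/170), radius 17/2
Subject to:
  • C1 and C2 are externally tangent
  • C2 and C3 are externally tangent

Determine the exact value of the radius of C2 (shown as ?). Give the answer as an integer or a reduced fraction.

6

1. [ext C1·C2]  r_C2² + 14r_C2 − 120 = 0  ⇒  r_C2 = 6 (r>0 drops 1)
2. [ext C2·C3]  r_C2² + 17r_C2 − 138 = 0  ⇒  r_C2 = 6 (r>0 drops 1)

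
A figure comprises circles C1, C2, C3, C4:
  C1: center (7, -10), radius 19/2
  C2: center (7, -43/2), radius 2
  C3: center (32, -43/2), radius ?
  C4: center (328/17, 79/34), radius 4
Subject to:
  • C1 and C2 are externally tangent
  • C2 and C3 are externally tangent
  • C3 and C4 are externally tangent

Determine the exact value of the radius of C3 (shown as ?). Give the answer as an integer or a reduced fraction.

1. [ext C2·C3]  r_C3² + 4r_C3 − 621 = 0  ⇒  r_C3 = 23 (r>0 drops 1)
2. [ext C3·C4]  r_C3² + 8r_C3 − 713 = 0  ⇒  r_C3 = 23 (r>0 drops 1)

23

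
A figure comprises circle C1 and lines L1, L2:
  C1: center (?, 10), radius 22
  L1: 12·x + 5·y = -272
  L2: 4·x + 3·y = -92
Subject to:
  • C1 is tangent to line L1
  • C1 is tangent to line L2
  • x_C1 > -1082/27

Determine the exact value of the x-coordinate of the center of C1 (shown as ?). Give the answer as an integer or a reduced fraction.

1. [C1‖L1]  x_C1² + (161/3)x_C1 + 152 = 0  ⇒  x_C1 = -152/3 or -3
2. [C1‖L2]  x_C1² + 61x_C1 + 174 = 0  ⇒  x_C1 = -58 or -3

-3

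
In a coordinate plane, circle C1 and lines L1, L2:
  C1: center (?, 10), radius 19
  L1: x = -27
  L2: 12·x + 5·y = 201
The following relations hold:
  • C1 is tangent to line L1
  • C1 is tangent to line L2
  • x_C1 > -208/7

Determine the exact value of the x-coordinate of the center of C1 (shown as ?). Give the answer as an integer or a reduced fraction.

1. [C1‖L1]  x_C1² + 54x_C1 + 368 = 0  ⇒  x_C1 = -46 or -8
2. [C1‖L2]  x_C1² − (151/6)x_C1 − 796/3 = 0  ⇒  x_C1 = -8 or 199/6

-8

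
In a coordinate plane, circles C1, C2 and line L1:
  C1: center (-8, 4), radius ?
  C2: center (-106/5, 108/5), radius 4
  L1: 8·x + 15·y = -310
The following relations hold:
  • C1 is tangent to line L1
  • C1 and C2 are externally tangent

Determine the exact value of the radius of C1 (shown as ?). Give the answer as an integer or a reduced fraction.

1. [C1‖L1]  r_C1² − 324 = 0  ⇒  r_C1 = 18 (r>0 drops 1)
2. [ext C1·C2]  r_C1² + 8r_C1 − 468 = 0  ⇒  r_C1 = 18 (r>0 drops 1)

18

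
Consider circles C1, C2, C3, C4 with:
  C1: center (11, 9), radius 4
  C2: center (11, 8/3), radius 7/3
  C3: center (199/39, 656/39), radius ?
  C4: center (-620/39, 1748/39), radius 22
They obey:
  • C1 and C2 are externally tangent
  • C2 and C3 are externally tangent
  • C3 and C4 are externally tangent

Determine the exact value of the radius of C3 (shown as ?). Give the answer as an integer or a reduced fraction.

1. [ext C2·C3]  r_C3² + (14/3)r_C3 − 689/3 = 0  ⇒  r_C3 = 13 (r>0 drops 1)
2. [ext C3·C4]  r_C3² + 44r_C3 − 741 = 0  ⇒  r_C3 = 13 (r>0 drops 1)

13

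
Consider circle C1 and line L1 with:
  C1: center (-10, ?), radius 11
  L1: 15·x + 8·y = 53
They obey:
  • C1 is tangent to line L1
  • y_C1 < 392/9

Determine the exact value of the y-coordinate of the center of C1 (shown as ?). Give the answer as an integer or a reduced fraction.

1. [C1‖L1]  y_C1² − (203/4)y_C1 + 195/2 = 0  ⇒  y_C1 = 2 or 195/4
2. given y_C1 < 392/9: keep 2

2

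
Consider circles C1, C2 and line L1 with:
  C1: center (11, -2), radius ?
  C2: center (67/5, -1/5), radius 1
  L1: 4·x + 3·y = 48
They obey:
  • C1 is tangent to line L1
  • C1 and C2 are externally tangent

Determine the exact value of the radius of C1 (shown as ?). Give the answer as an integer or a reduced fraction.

1. [C1‖L1]  r_C1² − 4 = 0  ⇒  r_C1 = 2 (r>0 drops 1)
2. [ext C1·C2]  r_C1² + 2r_C1 − 8 = 0  ⇒  r_C1 = 2 (r>0 drops 1)

2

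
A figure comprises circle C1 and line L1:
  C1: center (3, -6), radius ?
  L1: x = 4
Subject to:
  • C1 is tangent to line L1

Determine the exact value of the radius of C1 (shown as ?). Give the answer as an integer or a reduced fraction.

1. [C1‖L1]  r_C1² − 1 = 0  ⇒  r_C1 = 1 (r>0 drops 1)

1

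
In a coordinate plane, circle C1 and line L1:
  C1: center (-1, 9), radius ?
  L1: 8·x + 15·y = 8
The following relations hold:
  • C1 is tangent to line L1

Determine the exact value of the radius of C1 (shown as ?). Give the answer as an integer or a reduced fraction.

7

1. [C1‖L1]  r_C1² − 49 = 0  ⇒  r_C1 = 7 (r>0 drops 1)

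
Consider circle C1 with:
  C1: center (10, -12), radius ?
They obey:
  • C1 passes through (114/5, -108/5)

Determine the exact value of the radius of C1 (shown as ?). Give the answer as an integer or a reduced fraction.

16

1. [C1∋P]  r_C1² − 256 = 0  ⇒  r_C1 = 16 (r>0 drops 1)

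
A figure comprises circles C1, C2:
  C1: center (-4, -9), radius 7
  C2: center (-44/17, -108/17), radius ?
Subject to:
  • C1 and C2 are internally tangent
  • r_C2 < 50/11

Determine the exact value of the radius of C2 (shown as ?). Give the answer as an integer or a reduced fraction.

4

1. [int C1,C2]  r_C2² − 14r_C2 + 40 = 0  ⇒  r_C2 = 4 or 10
2. given r_C2 < 50/11: keep 4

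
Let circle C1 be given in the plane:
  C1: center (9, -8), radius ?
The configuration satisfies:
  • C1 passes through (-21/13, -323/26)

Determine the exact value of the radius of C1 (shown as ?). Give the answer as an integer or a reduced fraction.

23/2

1. [C1∋P]  r_C1² − 529/4 = 0  ⇒  r_C1 = 23/2 (r>0 drops 1)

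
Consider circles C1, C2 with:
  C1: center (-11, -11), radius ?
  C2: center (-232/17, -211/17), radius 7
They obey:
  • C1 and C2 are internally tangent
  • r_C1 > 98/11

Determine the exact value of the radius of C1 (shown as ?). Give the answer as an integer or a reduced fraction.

10

1. [int C1,C2]  r_C1² − 14r_C1 + 40 = 0  ⇒  r_C1 = 4 or 10
2. given r_C1 > 98/11: keep 10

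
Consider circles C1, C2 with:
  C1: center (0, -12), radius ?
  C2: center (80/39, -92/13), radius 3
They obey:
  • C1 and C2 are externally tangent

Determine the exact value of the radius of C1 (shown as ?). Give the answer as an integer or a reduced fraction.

1. [ext C1·C2]  r_C1² + 6r_C1 − 175/9 = 0  ⇒  r_C1 = 7/3 (r>0 drops 1)

7/3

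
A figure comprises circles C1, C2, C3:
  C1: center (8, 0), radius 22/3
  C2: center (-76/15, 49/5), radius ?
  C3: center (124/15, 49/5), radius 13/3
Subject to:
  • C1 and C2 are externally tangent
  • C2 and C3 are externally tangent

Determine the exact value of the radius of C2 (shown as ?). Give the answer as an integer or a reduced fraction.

9

1. [ext C1·C2]  r_C2² + (44/3)r_C2 − 213 = 0  ⇒  r_C2 = 9 (r>0 drops 1)
2. [ext C2·C3]  r_C2² + (26/3)r_C2 − 159 = 0  ⇒  r_C2 = 9 (r>0 drops 1)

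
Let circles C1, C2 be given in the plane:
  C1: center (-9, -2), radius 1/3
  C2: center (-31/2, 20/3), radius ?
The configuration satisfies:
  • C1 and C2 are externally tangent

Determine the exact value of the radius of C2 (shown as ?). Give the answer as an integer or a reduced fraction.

1. [ext C1·C2]  r_C2² + (2/3)r_C2 − 469/4 = 0  ⇒  r_C2 = 21/2 (r>0 drops 1)

21/2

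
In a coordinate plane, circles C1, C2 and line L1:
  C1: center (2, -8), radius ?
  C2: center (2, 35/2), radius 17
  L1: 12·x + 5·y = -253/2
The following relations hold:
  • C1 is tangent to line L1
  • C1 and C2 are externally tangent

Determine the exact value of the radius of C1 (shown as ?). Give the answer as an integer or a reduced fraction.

1. [C1‖L1]  r_C1² − 289/4 = 0  ⇒  r_C1 = 17/2 (r>0 drops 1)
2. [ext C1·C2]  r_C1² + 34r_C1 − 1445/4 = 0  ⇒  r_C1 = 17/2 (r>0 drops 1)

17/2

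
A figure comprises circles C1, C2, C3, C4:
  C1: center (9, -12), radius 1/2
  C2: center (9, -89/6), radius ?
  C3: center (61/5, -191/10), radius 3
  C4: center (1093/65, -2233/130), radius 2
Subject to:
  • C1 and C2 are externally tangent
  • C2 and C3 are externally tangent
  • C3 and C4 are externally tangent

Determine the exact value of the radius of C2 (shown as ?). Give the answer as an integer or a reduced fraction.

1. [ext C1·C2]  r_C2² + 1r_C2 − 70/9 = 0  ⇒  r_C2 = 7/3 (r>0 drops 1)
2. [ext C2·C3]  r_C2² + 6r_C2 − 175/9 = 0  ⇒  r_C2 = 7/3 (r>0 drops 1)

7/3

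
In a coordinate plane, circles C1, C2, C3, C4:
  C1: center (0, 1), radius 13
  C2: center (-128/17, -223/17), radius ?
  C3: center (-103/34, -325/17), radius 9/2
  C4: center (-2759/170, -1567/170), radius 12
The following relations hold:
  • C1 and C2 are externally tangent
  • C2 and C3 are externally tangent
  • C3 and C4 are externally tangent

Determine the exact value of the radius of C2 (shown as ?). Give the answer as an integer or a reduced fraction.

1. [ext C1·C2]  r_C2² + 26r_C2 − 87 = 0  ⇒  r_C2 = 3 (r>0 drops 1)
2. [ext C2·C3]  r_C2² + 9r_C2 − 36 = 0  ⇒  r_C2 = 3 (r>0 drops 1)

3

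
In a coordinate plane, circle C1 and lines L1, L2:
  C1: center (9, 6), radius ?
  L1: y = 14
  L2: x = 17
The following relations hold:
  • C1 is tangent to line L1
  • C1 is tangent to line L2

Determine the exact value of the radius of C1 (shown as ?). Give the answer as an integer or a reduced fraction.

8

1. [C1‖L1]  r_C1² − 64 = 0  ⇒  r_C1 = 8 (r>0 drops 1)
2. [C1‖L2]  r_C1² − 64 = 0  ⇒  r_C1 = 8 (r>0 drops 1)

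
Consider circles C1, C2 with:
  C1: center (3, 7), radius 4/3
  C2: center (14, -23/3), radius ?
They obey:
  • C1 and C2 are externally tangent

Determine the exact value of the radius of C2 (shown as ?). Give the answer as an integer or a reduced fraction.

17

1. [ext C1·C2]  r_C2² + (8/3)r_C2 − 1003/3 = 0  ⇒  r_C2 = 17 (r>0 drops 1)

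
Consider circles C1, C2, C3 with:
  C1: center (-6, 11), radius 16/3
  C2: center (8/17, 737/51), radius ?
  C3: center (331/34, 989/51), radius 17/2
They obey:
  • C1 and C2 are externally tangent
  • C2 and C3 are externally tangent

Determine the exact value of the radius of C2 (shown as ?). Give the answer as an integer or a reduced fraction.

1. [ext C1·C2]  r_C2² + (32/3)r_C2 − 76/3 = 0  ⇒  r_C2 = 2 (r>0 drops 1)
2. [ext C2·C3]  r_C2² + 17r_C2 − 38 = 0  ⇒  r_C2 = 2 (r>0 drops 1)

2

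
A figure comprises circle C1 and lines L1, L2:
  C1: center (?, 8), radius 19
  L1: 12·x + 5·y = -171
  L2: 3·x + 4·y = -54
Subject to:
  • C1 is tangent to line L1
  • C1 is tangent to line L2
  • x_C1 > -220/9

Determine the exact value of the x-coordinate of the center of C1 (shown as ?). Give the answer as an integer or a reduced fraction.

3

1. [C1‖L1]  x_C1² + (211/6)x_C1 − 229/2 = 0  ⇒  x_C1 = -229/6 or 3
2. [C1‖L2]  x_C1² + (172/3)x_C1 − 181 = 0  ⇒  x_C1 = -181/3 or 3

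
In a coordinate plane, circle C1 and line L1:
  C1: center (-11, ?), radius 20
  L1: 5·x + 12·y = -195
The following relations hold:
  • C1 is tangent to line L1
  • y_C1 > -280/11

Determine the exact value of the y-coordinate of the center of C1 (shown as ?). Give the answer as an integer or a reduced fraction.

10

1. [C1‖L1]  y_C1² + (70/3)y_C1 − 1000/3 = 0  ⇒  y_C1 = -100/3 or 10
2. given y_C1 > -280/11: keep 10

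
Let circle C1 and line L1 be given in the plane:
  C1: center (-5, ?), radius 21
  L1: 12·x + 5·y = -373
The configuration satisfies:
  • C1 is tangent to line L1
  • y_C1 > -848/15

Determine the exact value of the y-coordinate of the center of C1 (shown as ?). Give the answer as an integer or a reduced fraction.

-8

1. [C1‖L1]  y_C1² + (626/5)y_C1 + 4688/5 = 0  ⇒  y_C1 = -586/5 or -8
2. given y_C1 > -848/15: keep -8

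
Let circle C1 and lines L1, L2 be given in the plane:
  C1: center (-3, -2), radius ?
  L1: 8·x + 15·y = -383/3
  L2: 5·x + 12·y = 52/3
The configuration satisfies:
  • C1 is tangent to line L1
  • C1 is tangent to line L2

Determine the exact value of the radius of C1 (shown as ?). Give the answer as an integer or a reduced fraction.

13/3

1. [C1‖L1]  r_C1² − 169/9 = 0  ⇒  r_C1 = 13/3 (r>0 drops 1)
2. [C1‖L2]  r_C1² − 169/9 = 0  ⇒  r_C1 = 13/3 (r>0 drops 1)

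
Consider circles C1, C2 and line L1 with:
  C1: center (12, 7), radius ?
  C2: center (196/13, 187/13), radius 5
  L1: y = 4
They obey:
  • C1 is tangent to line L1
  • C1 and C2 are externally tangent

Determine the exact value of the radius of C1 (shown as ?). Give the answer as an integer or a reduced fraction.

1. [C1‖L1]  r_C1² − 9 = 0  ⇒  r_C1 = 3 (r>0 drops 1)
2. [ext C1·C2]  r_C1² + 10r_C1 − 39 = 0  ⇒  r_C1 = 3 (r>0 drops 1)

3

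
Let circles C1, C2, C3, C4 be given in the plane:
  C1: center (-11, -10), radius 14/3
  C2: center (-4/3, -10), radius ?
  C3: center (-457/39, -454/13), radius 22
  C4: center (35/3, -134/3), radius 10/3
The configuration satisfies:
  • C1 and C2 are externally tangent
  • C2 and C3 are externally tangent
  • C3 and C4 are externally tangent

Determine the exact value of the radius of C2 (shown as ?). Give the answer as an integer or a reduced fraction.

5

1. [ext C1·C2]  r_C2² + (28/3)r_C2 − 215/3 = 0  ⇒  r_C2 = 5 (r>0 drops 1)
2. [ext C2·C3]  r_C2² + 44r_C2 − 245 = 0  ⇒  r_C2 = 5 (r>0 drops 1)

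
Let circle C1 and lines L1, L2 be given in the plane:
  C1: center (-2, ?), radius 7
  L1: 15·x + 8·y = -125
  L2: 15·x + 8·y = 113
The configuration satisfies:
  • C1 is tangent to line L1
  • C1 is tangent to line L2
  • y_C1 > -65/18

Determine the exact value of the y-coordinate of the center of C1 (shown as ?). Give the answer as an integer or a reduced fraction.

3

1. [C1‖L1]  y_C1² + (95/4)y_C1 − 321/4 = 0  ⇒  y_C1 = -107/4 or 3
2. [C1‖L2]  y_C1² − (143/4)y_C1 + 393/4 = 0  ⇒  y_C1 = 3 or 131/4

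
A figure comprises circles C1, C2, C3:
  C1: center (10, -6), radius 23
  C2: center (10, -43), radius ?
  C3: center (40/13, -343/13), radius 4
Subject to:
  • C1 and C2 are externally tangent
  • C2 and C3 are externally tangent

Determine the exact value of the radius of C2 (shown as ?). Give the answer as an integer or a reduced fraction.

1. [ext C1·C2]  r_C2² + 46r_C2 − 840 = 0  ⇒  r_C2 = 14 (r>0 drops 1)
2. [ext C2·C3]  r_C2² + 8r_C2 − 308 = 0  ⇒  r_C2 = 14 (r>0 drops 1)

14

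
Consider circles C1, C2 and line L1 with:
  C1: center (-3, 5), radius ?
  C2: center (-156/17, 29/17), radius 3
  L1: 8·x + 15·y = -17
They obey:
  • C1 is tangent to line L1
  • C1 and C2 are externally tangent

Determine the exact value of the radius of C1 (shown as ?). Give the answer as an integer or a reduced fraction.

4

1. [C1‖L1]  r_C1² − 16 = 0  ⇒  r_C1 = 4 (r>0 drops 1)
2. [ext C1·C2]  r_C1² + 6r_C1 − 40 = 0  ⇒  r_C1 = 4 (r>0 drops 1)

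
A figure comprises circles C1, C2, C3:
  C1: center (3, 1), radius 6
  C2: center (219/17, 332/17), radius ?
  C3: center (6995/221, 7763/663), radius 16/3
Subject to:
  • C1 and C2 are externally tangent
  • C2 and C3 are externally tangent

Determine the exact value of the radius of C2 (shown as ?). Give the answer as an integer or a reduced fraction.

1. [ext C1·C2]  r_C2² + 12r_C2 − 405 = 0  ⇒  r_C2 = 15 (r>0 drops 1)
2. [ext C2·C3]  r_C2² + (32/3)r_C2 − 385 = 0  ⇒  r_C2 = 15 (r>0 drops 1)

15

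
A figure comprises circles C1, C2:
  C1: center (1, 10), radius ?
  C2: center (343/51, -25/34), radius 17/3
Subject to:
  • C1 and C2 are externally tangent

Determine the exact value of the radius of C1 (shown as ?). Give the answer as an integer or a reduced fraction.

13/2

1. [ext C1·C2]  r_C1² + (34/3)r_C1 − 1391/12 = 0  ⇒  r_C1 = 13/2 (r>0 drops 1)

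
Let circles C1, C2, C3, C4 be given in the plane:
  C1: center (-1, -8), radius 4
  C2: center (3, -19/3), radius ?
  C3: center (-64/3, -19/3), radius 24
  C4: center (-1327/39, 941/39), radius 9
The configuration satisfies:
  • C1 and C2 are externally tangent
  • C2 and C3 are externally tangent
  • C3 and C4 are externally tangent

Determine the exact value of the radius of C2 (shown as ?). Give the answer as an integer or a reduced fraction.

1/3

1. [ext C1·C2]  r_C2² + 8r_C2 − 25/9 = 0  ⇒  r_C2 = 1/3 (r>0 drops 1)
2. [ext C2·C3]  r_C2² + 48r_C2 − 145/9 = 0  ⇒  r_C2 = 1/3 (r>0 drops 1)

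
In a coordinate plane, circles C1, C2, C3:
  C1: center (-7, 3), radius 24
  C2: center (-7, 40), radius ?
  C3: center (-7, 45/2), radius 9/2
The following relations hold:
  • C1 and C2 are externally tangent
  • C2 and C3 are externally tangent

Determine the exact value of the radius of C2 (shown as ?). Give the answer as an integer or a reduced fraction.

1. [ext C1·C2]  r_C2² + 48r_C2 − 793 = 0  ⇒  r_C2 = 13 (r>0 drops 1)
2. [ext C2·C3]  r_C2² + 9r_C2 − 286 = 0  ⇒  r_C2 = 13 (r>0 drops 1)

13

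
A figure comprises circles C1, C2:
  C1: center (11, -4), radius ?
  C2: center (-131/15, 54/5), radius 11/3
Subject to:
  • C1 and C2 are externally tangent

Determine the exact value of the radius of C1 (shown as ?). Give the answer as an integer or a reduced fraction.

21

1. [ext C1·C2]  r_C1² + (22/3)r_C1 − 595 = 0  ⇒  r_C1 = 21 (r>0 drops 1)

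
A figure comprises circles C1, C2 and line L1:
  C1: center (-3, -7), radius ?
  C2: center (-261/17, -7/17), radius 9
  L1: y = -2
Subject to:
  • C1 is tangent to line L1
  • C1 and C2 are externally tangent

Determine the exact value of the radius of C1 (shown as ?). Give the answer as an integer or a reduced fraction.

5

1. [C1‖L1]  r_C1² − 25 = 0  ⇒  r_C1 = 5 (r>0 drops 1)
2. [ext C1·C2]  r_C1² + 18r_C1 − 115 = 0  ⇒  r_C1 = 5 (r>0 drops 1)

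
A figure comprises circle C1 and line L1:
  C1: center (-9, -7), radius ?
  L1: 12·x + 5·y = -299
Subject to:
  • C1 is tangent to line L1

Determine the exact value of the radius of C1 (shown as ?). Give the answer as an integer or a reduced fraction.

12

1. [C1‖L1]  r_C1² − 144 = 0  ⇒  r_C1 = 12 (r>0 drops 1)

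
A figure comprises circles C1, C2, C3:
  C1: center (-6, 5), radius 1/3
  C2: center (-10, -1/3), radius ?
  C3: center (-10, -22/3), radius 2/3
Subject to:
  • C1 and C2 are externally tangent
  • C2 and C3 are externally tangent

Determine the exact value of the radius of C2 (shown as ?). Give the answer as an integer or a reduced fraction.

1. [ext C1·C2]  r_C2² + (2/3)r_C2 − 133/3 = 0  ⇒  r_C2 = 19/3 (r>0 drops 1)
2. [ext C2·C3]  r_C2² + (4/3)r_C2 − 437/9 = 0  ⇒  r_C2 = 19/3 (r>0 drops 1)

19/3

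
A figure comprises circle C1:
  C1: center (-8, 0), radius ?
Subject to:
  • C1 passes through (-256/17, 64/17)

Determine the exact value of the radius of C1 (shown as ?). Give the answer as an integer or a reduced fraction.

8

1. [C1∋P]  r_C1² − 64 = 0  ⇒  r_C1 = 8 (r>0 drops 1)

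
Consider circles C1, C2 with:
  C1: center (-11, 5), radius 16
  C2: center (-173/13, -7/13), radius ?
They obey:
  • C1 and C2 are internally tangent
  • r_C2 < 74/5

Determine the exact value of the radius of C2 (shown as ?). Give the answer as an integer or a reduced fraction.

10

1. [int C1,C2]  r_C2² − 32r_C2 + 220 = 0  ⇒  r_C2 = 10 or 22
2. given r_C2 < 74/5: keep 10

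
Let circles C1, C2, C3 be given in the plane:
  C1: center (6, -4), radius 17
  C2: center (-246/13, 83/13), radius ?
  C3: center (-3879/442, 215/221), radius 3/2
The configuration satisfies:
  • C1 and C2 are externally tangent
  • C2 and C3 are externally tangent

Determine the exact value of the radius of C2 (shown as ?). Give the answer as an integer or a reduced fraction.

1. [ext C1·C2]  r_C2² + 34r_C2 − 440 = 0  ⇒  r_C2 = 10 (r>0 drops 1)
2. [ext C2·C3]  r_C2² + 3r_C2 − 130 = 0  ⇒  r_C2 = 10 (r>0 drops 1)

10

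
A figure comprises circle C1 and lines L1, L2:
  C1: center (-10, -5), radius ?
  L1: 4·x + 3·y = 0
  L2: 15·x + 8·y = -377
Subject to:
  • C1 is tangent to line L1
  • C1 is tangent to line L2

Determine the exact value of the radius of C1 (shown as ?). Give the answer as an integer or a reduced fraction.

1. [C1‖L1]  r_C1² − 121 = 0  ⇒  r_C1 = 11 (r>0 drops 1)
2. [C1‖L2]  r_C1² − 121 = 0  ⇒  r_C1 = 11 (r>0 drops 1)

11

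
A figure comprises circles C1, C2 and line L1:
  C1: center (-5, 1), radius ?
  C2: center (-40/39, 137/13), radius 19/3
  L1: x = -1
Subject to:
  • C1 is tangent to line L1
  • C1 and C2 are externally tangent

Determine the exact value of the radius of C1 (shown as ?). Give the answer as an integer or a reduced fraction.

4

1. [C1‖L1]  r_C1² − 16 = 0  ⇒  r_C1 = 4 (r>0 drops 1)
2. [ext C1·C2]  r_C1² + (38/3)r_C1 − 200/3 = 0  ⇒  r_C1 = 4 (r>0 drops 1)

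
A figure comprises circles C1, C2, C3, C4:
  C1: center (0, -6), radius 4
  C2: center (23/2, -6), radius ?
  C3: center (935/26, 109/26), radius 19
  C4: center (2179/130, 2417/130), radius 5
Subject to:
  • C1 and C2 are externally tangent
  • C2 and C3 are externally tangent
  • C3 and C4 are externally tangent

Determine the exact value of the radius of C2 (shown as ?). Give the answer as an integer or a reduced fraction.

1. [ext C1·C2]  r_C2² + 8r_C2 − 465/4 = 0  ⇒  r_C2 = 15/2 (r>0 drops 1)
2. [ext C2·C3]  r_C2² + 38r_C2 − 1365/4 = 0  ⇒  r_C2 = 15/2 (r>0 drops 1)

15/2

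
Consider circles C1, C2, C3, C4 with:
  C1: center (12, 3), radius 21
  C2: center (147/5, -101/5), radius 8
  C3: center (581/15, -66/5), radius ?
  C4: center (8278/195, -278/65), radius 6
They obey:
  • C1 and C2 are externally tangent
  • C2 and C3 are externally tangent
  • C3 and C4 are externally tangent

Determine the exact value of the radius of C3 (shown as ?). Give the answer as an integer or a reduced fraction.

1. [ext C2·C3]  r_C3² + 16r_C3 − 649/9 = 0  ⇒  r_C3 = 11/3 (r>0 drops 1)
2. [ext C3·C4]  r_C3² + 12r_C3 − 517/9 = 0  ⇒  r_C3 = 11/3 (r>0 drops 1)

11/3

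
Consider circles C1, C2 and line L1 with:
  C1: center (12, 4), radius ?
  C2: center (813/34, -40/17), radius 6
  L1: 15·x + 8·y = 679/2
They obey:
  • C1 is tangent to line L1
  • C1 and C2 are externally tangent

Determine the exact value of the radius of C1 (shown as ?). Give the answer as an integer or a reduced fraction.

15/2

1. [C1‖L1]  r_C1² − 225/4 = 0  ⇒  r_C1 = 15/2 (r>0 drops 1)
2. [ext C1·C2]  r_C1² + 12r_C1 − 585/4 = 0  ⇒  r_C1 = 15/2 (r>0 drops 1)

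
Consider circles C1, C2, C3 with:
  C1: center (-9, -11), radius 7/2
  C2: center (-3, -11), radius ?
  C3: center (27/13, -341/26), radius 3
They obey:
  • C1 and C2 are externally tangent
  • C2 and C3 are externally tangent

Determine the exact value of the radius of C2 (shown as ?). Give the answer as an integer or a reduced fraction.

5/2

1. [ext C1·C2]  r_C2² + 7r_C2 − 95/4 = 0  ⇒  r_C2 = 5/2 (r>0 drops 1)
2. [ext C2·C3]  r_C2² + 6r_C2 − 85/4 = 0  ⇒  r_C2 = 5/2 (r>0 drops 1)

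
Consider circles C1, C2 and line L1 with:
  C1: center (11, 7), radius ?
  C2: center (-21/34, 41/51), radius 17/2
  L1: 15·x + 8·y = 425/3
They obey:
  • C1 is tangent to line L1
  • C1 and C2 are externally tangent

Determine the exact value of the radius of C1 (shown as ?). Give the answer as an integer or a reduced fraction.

14/3

1. [C1‖L1]  r_C1² − 196/9 = 0  ⇒  r_C1 = 14/3 (r>0 drops 1)
2. [ext C1·C2]  r_C1² + 17r_C1 − 910/9 = 0  ⇒  r_C1 = 14/3 (r>0 drops 1)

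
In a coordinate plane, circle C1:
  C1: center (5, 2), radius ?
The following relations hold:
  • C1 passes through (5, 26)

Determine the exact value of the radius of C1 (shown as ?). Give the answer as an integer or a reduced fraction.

24

1. [C1∋P]  r_C1² − 576 = 0  ⇒  r_C1 = 24 (r>0 drops 1)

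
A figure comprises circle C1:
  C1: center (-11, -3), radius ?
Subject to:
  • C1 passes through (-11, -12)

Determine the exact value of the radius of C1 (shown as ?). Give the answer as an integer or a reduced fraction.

1. [C1∋P]  r_C1² − 81 = 0  ⇒  r_C1 = 9 (r>0 drops 1)

9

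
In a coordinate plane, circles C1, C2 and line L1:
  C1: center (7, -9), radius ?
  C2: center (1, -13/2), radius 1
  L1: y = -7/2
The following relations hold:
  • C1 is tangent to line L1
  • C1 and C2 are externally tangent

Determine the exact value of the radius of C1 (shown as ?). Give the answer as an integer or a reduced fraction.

11/2

1. [C1‖L1]  r_C1² − 121/4 = 0  ⇒  r_C1 = 11/2 (r>0 drops 1)
2. [ext C1·C2]  r_C1² + 2r_C1 − 165/4 = 0  ⇒  r_C1 = 11/2 (r>0 drops 1)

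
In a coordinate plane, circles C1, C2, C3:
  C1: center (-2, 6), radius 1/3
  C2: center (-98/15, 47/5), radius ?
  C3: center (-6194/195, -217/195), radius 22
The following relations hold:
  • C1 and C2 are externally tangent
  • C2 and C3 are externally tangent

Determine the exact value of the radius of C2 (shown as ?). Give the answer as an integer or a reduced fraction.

16/3

1. [ext C1·C2]  r_C2² + (2/3)r_C2 − 32 = 0  ⇒  r_C2 = 16/3 (r>0 drops 1)
2. [ext C2·C3]  r_C2² + 44r_C2 − 2368/9 = 0  ⇒  r_C2 = 16/3 (r>0 drops 1)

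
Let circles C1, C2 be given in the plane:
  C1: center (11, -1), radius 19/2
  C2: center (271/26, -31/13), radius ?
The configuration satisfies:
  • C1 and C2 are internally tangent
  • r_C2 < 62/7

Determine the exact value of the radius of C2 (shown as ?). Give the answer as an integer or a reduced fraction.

8

1. [int C1,C2]  r_C2² − 19r_C2 + 88 = 0  ⇒  r_C2 = 8 or 11
2. given r_C2 < 62/7: keep 8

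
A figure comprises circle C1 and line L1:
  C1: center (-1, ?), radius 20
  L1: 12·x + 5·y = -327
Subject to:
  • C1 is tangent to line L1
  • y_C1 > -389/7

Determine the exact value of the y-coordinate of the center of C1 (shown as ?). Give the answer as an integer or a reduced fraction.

-11

1. [C1‖L1]  y_C1² + 126y_C1 + 1265 = 0  ⇒  y_C1 = -115 or -11
2. given y_C1 > -389/7: keep -11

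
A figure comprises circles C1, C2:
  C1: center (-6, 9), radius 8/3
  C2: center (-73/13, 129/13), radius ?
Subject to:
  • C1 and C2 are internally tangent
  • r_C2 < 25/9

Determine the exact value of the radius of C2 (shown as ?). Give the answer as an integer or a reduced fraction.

5/3

1. [int C1,C2]  r_C2² − (16/3)r_C2 + 55/9 = 0  ⇒  r_C2 = 5/3 or 11/3
2. given r_C2 < 25/9: keep 5/3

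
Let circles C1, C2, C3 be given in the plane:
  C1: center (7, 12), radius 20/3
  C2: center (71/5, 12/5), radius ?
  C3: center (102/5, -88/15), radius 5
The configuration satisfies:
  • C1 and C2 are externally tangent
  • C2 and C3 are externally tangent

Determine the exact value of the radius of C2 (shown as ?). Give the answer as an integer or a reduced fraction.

1. [ext C1·C2]  r_C2² + (40/3)r_C2 − 896/9 = 0  ⇒  r_C2 = 16/3 (r>0 drops 1)
2. [ext C2·C3]  r_C2² + 10r_C2 − 736/9 = 0  ⇒  r_C2 = 16/3 (r>0 drops 1)

16/3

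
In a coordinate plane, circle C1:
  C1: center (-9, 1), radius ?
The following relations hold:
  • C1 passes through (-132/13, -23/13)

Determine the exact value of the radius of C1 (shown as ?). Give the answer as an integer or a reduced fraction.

3

1. [C1∋P]  r_C1² − 9 = 0  ⇒  r_C1 = 3 (r>0 drops 1)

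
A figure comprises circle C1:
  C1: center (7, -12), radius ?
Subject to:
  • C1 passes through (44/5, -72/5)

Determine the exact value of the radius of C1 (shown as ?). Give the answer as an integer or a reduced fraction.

1. [C1∋P]  r_C1² − 9 = 0  ⇒  r_C1 = 3 (r>0 drops 1)

3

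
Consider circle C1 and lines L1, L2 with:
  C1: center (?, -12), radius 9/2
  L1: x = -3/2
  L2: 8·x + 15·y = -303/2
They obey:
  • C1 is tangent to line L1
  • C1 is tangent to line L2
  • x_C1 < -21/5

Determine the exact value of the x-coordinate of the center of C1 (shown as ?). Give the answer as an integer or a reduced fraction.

1. [C1‖L1]  x_C1² + 3x_C1 − 18 = 0  ⇒  x_C1 = -6 or 3
2. [C1‖L2]  x_C1² − (57/8)x_C1 − 315/4 = 0  ⇒  x_C1 = -6 or 105/8

-6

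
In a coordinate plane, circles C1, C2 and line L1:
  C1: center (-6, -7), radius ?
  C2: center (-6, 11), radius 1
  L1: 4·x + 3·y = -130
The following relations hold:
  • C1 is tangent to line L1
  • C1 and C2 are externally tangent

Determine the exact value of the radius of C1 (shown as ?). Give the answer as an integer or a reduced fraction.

17

1. [C1‖L1]  r_C1² − 289 = 0  ⇒  r_C1 = 17 (r>0 drops 1)
2. [ext C1·C2]  r_C1² + 2r_C1 − 323 = 0  ⇒  r_C1 = 17 (r>0 drops 1)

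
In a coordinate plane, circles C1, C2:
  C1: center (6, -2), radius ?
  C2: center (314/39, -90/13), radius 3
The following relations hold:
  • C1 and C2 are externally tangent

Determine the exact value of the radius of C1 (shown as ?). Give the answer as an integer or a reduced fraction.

7/3

1. [ext C1·C2]  r_C1² + 6r_C1 − 175/9 = 0  ⇒  r_C1 = 7/3 (r>0 drops 1)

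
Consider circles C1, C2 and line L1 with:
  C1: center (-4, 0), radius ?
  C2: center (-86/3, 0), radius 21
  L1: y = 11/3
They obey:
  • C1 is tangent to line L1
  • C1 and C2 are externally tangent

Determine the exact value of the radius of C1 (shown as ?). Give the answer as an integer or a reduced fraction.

1. [C1‖L1]  r_C1² − 121/9 = 0  ⇒  r_C1 = 11/3 (r>0 drops 1)
2. [ext C1·C2]  r_C1² + 42r_C1 − 1507/9 = 0  ⇒  r_C1 = 11/3 (r>0 drops 1)

11/3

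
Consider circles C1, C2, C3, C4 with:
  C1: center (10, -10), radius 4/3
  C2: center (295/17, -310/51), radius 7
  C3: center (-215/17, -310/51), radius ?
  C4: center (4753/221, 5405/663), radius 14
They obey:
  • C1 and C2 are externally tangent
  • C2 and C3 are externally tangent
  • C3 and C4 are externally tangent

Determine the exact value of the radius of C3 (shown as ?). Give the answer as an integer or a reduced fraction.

1. [ext C2·C3]  r_C3² + 14r_C3 − 851 = 0  ⇒  r_C3 = 23 (r>0 drops 1)
2. [ext C3·C4]  r_C3² + 28r_C3 − 1173 = 0  ⇒  r_C3 = 23 (r>0 drops 1)

23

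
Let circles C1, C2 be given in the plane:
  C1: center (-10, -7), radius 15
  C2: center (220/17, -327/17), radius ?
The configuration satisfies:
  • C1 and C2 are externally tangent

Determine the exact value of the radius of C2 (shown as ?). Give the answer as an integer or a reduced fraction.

11

1. [ext C1·C2]  r_C2² + 30r_C2 − 451 = 0  ⇒  r_C2 = 11 (r>0 drops 1)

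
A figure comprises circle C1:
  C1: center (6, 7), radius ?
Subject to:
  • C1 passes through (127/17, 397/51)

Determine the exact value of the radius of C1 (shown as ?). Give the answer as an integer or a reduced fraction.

1. [C1∋P]  r_C1² − 25/9 = 0  ⇒  r_C1 = 5/3 (r>0 drops 1)

5/3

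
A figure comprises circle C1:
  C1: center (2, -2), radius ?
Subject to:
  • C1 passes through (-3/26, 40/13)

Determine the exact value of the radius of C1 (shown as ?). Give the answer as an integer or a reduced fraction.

1. [C1∋P]  r_C1² − 121/4 = 0  ⇒  r_C1 = 11/2 (r>0 drops 1)

11/2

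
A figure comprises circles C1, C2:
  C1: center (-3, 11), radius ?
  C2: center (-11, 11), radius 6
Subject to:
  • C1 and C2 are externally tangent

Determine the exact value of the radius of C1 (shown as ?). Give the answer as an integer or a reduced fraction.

1. [ext C1·C2]  r_C1² + 12r_C1 − 28 = 0  ⇒  r_C1 = 2 (r>0 drops 1)

2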